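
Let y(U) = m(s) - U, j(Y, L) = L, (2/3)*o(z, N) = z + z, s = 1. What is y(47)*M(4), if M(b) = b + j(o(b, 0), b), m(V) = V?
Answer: -368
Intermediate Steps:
o(z, N) = 3*z (o(z, N) = 3*(z + z)/2 = 3*(2*z)/2 = 3*z)
y(U) = 1 - U
M(b) = 2*b (M(b) = b + b = 2*b)
y(47)*M(4) = (1 - 1*47)*(2*4) = (1 - 47)*8 = -46*8 = -368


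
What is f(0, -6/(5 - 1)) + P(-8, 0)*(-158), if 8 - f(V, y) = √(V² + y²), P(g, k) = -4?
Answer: 1277/2 ≈ 638.50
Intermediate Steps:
f(V, y) = 8 - √(V² + y²)
f(0, -6/(5 - 1)) + P(-8, 0)*(-158) = (8 - √(0² + (-6/(5 - 1))²)) - 4*(-158) = (8 - √(0 + (-6/4)²)) + 632 = (8 - √(0 + (-6*¼)²)) + 632 = (8 - √(0 + (-3/2)²)) + 632 = (8 - √(0 + 9/4)) + 632 = (8 - √(9/4)) + 632 = (8 - 1*3/2) + 632 = (8 - 3/2) + 632 = 13/2 + 632 = 1277/2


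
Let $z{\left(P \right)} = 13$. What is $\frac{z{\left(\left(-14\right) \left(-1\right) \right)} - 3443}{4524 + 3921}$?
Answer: $- \frac{686}{1689} \approx -0.40616$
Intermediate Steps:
$\frac{z{\left(\left(-14\right) \left(-1\right) \right)} - 3443}{4524 + 3921} = \frac{13 - 3443}{4524 + 3921} = - \frac{3430}{8445} = \left(-3430\right) \frac{1}{8445} = - \frac{686}{1689}$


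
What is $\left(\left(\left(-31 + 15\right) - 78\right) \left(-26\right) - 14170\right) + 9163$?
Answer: $-2563$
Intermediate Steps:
$\left(\left(\left(-31 + 15\right) - 78\right) \left(-26\right) - 14170\right) + 9163 = \left(\left(-16 - 78\right) \left(-26\right) - 14170\right) + 9163 = \left(\left(-94\right) \left(-26\right) - 14170\right) + 9163 = \left(2444 - 14170\right) + 9163 = -11726 + 9163 = -2563$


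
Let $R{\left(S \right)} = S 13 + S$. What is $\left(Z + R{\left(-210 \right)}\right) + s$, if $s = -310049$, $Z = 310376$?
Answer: $-2613$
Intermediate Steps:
$R{\left(S \right)} = 14 S$ ($R{\left(S \right)} = 13 S + S = 14 S$)
$\left(Z + R{\left(-210 \right)}\right) + s = \left(310376 + 14 \left(-210\right)\right) - 310049 = \left(310376 - 2940\right) - 310049 = 307436 - 310049 = -2613$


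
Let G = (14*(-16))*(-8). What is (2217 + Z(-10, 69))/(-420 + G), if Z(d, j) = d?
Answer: 2207/1372 ≈ 1.6086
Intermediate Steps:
G = 1792 (G = -224*(-8) = 1792)
(2217 + Z(-10, 69))/(-420 + G) = (2217 - 10)/(-420 + 1792) = 2207/1372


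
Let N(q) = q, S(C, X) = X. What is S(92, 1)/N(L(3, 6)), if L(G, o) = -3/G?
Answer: -1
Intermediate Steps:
S(92, 1)/N(L(3, 6)) = 1/(-3/3) = 1/(-3*⅓) = 1/(-1) = 1*(-1) = -1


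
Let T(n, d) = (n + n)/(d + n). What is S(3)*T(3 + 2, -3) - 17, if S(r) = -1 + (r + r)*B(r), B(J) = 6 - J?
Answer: 68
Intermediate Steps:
T(n, d) = 2*n/(d + n) (T(n, d) = (2*n)/(d + n) = 2*n/(d + n))
S(r) = -1 + 2*r*(6 - r) (S(r) = -1 + (r + r)*(6 - r) = -1 + (2*r)*(6 - r) = -1 + 2*r*(6 - r))
S(3)*T(3 + 2, -3) - 17 = (-1 - 2*3*(-6 + 3))*(2*(3 + 2)/(-3 + (3 + 2))) - 17 = (-1 - 2*3*(-3))*(2*5/(-3 + 5)) - 17 = (-1 + 18)*(2*5/2) - 17 = 17*(2*5*(½)) - 17 = 17*5 - 17 = 85 - 17 = 68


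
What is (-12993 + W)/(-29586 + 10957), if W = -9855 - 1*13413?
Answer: 36261/18629 ≈ 1.9465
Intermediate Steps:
W = -23268 (W = -9855 - 13413 = -23268)
(-12993 + W)/(-29586 + 10957) = (-12993 - 23268)/(-29586 + 10957) = -36261/(-18629) = -36261*(-1/18629) = 36261/18629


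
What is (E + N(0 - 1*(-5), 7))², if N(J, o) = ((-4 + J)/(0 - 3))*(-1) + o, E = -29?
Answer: 4225/9 ≈ 469.44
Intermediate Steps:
N(J, o) = -4/3 + o + J/3 (N(J, o) = ((-4 + J)/(-3))*(-1) + o = ((-4 + J)*(-⅓))*(-1) + o = (4/3 - J/3)*(-1) + o = (-4/3 + J/3) + o = -4/3 + o + J/3)
(E + N(0 - 1*(-5), 7))² = (-29 + (-4/3 + 7 + (0 - 1*(-5))/3))² = (-29 + (-4/3 + 7 + (0 + 5)/3))² = (-29 + (-4/3 + 7 + (⅓)*5))² = (-29 + (-4/3 + 7 + 5/3))² = (-29 + 22/3)² = (-65/3)² = 4225/9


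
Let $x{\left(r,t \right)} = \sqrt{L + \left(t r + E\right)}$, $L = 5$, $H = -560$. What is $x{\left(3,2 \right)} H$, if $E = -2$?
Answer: $-1680$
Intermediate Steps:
$x{\left(r,t \right)} = \sqrt{3 + r t}$ ($x{\left(r,t \right)} = \sqrt{5 + \left(t r - 2\right)} = \sqrt{5 + \left(r t - 2\right)} = \sqrt{5 + \left(-2 + r t\right)} = \sqrt{3 + r t}$)
$x{\left(3,2 \right)} H = \sqrt{3 + 3 \cdot 2} \left(-560\right) = \sqrt{3 + 6} \left(-560\right) = \sqrt{9} \left(-560\right) = 3 \left(-560\right) = -1680$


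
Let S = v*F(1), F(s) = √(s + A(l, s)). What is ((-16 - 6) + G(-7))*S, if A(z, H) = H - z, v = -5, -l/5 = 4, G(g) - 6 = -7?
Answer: 115*√22 ≈ 539.40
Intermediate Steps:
G(g) = -1 (G(g) = 6 - 7 = -1)
l = -20 (l = -5*4 = -20)
F(s) = √(20 + 2*s) (F(s) = √(s + (s - 1*(-20))) = √(s + (s + 20)) = √(s + (20 + s)) = √(20 + 2*s))
S = -5*√22 (S = -5*√(20 + 2*1) = -5*√(20 + 2) = -5*√22 ≈ -23.452)
((-16 - 6) + G(-7))*S = ((-16 - 6) - 1)*(-5*√22) = (-22 - 1)*(-5*√22) = -(-115)*√22 = 115*√22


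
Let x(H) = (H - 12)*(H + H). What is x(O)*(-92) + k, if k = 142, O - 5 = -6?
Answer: -2250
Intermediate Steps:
O = -1 (O = 5 - 6 = -1)
x(H) = 2*H*(-12 + H) (x(H) = (-12 + H)*(2*H) = 2*H*(-12 + H))
x(O)*(-92) + k = (2*(-1)*(-12 - 1))*(-92) + 142 = (2*(-1)*(-13))*(-92) + 142 = 26*(-92) + 142 = -2392 + 142 = -2250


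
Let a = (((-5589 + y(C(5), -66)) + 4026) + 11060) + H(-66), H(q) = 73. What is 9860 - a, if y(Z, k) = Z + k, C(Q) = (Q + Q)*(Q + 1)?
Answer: 296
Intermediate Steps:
C(Q) = 2*Q*(1 + Q) (C(Q) = (2*Q)*(1 + Q) = 2*Q*(1 + Q))
a = 9564 (a = (((-5589 + (2*5*(1 + 5) - 66)) + 4026) + 11060) + 73 = (((-5589 + (2*5*6 - 66)) + 4026) + 11060) + 73 = (((-5589 + (60 - 66)) + 4026) + 11060) + 73 = (((-5589 - 6) + 4026) + 11060) + 73 = ((-5595 + 4026) + 11060) + 73 = (-1569 + 11060) + 73 = 9491 + 73 = 9564)
9860 - a = 9860 - 1*9564 = 9860 - 9564 = 296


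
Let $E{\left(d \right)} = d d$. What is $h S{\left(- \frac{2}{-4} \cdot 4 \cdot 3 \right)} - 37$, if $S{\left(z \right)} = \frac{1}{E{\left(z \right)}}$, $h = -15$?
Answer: $- \frac{449}{12} \approx -37.417$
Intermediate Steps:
$E{\left(d \right)} = d^{2}$
$S{\left(z \right)} = \frac{1}{z^{2}}$
$h S{\left(- \frac{2}{-4} \cdot 4 \cdot 3 \right)} - 37 = - \frac{15}{36} - 37 = \left(-15\right) \frac{1}{36} - 37 = - \frac{5}{12} - 37 = - \frac{449}{12}$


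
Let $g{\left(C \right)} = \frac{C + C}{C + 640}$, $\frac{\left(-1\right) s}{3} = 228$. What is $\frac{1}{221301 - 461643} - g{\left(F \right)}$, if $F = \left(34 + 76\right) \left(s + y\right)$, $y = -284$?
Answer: $- \frac{213263909}{105990822} \approx -2.0121$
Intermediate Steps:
$s = -684$ ($s = \left(-3\right) 228 = -684$)
$F = -106480$ ($F = \left(34 + 76\right) \left(-684 - 284\right) = 110 \left(-968\right) = -106480$)
$g{\left(C \right)} = \frac{2 C}{640 + C}$
$\frac{1}{221301 - 461643} - g{\left(F \right)} = \frac{1}{221301 - 461643} - 2 \left(-106480\right) \frac{1}{640 - 106480} = \frac{1}{-240342} - 2 \left(-106480\right) \frac{1}{-105840} = - \frac{1}{240342} - 2 \left(-106480\right) \left(- \frac{1}{105840}\right) = - \frac{1}{240342} - \frac{2662}{1323} = - \frac{213263909}{105990822}$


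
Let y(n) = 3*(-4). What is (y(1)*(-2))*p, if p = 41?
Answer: 984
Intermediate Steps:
y(n) = -12
(y(1)*(-2))*p = -12*(-2)*41 = 24*41 = 984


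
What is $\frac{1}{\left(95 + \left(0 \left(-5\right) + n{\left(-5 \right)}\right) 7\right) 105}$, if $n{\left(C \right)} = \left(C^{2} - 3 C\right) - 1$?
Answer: $\frac{1}{38640} \approx 2.588 \cdot 10^{-5}$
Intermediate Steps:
$n{\left(C \right)} = -1 + C^{2} - 3 C$
$\frac{1}{\left(95 + \left(0 \left(-5\right) + n{\left(-5 \right)}\right) 7\right) 105} = \frac{1}{\left(95 + \left(0 \left(-5\right) - \left(-14 - 25\right)\right) 7\right) 105} = \frac{1}{\left(95 + \left(0 + \left(-1 + 25 + 15\right)\right) 7\right) 105} = \frac{1}{\left(95 + \left(0 + 39\right) 7\right) 105} = \frac{1}{\left(95 + 39 \cdot 7\right) 105} = \frac{1}{\left(95 + 273\right) 105} = \frac{1}{368 \cdot 105} = \frac{1}{38640}$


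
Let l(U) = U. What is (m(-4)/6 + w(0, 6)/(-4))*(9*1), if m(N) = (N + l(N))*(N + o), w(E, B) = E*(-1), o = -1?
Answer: 60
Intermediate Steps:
w(E, B) = -E
m(N) = 2*N*(-1 + N) (m(N) = (N + N)*(N - 1) = (2*N)*(-1 + N) = 2*N*(-1 + N))
(m(-4)/6 + w(0, 6)/(-4))*(9*1) = ((2*(-4)*(-1 - 4))/6 - 1*0/(-4))*(9*1) = ((2*(-4)*(-5))*(1/6) + 0*(-1/4))*9 = (40*(1/6) + 0)*9 = (20/3 + 0)*9 = (20/3)*9 = 60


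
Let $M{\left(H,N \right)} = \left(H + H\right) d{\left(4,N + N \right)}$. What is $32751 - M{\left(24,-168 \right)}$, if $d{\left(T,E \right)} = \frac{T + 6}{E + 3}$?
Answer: $\frac{3635521}{111} \approx 32752.0$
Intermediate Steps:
$d{\left(T,E \right)} = \frac{6 + T}{3 + E}$
$M{\left(H,N \right)} = \frac{20 H}{3 + 2 N}$ ($M{\left(H,N \right)} = \left(H + H\right) \frac{6 + 4}{3 + \left(N + N\right)} = 2 H \frac{1}{3 + 2 N} 10 = 2 H \frac{10}{3 + 2 N} = \frac{20 H}{3 + 2 N}$)
$32751 - M{\left(24,-168 \right)} = 32751 - 20 \cdot 24 \frac{1}{3 + 2 \left(-168\right)} = 32751 - 20 \cdot 24 \frac{1}{3 - 336} = 32751 - 20 \cdot 24 \frac{1}{-333} = 32751 - 20 \cdot 24 \left(- \frac{1}{333}\right) = 32751 - - \frac{160}{111} = 32751 + \frac{160}{111} = \frac{3635521}{111}$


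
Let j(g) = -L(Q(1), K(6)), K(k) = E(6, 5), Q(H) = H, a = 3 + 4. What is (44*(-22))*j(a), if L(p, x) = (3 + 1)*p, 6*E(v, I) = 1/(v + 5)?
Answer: 3872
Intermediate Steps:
a = 7
E(v, I) = 1/(6*(5 + v)) (E(v, I) = 1/(6*(v + 5)) = 1/(6*(5 + v)))
K(k) = 1/66 (K(k) = 1/(6*(5 + 6)) = (⅙)/11 = (⅙)*(1/11) = 1/66)
L(p, x) = 4*p
j(g) = -4
(44*(-22))*j(a) = (44*(-22))*(-4) = -968*(-4) = 3872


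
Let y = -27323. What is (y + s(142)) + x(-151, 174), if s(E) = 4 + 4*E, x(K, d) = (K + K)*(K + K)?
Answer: 64453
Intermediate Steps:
x(K, d) = 4*K² (x(K, d) = (2*K)*(2*K) = 4*K²)
(y + s(142)) + x(-151, 174) = (-27323 + (4 + 4*142)) + 4*(-151)² = (-27323 + (4 + 568)) + 4*22801 = (-27323 + 572) + 91204 = -26751 + 91204 = 64453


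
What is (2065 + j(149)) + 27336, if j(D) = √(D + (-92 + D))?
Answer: 29401 + √206 ≈ 29415.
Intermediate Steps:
j(D) = √(-92 + 2*D)
(2065 + j(149)) + 27336 = (2065 + √(-92 + 2*149)) + 27336 = (2065 + √(-92 + 298)) + 27336 = (2065 + √206) + 27336 = 29401 + √206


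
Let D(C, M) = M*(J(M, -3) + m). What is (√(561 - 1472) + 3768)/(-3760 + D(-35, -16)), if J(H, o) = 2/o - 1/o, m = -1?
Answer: -1413/1402 - 3*I*√911/11216 ≈ -1.0078 - 0.0080731*I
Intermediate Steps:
J(H, o) = 1/o
D(C, M) = -4*M/3 (D(C, M) = M*(1/(-3) - 1) = M*(-⅓ - 1) = M*(-4/3) = -4*M/3)
(√(561 - 1472) + 3768)/(-3760 + D(-35, -16)) = (√(561 - 1472) + 3768)/(-3760 - 4/3*(-16)) = (√(-911) + 3768)/(-3760 + 64/3) = (I*√911 + 3768)/(-11216/3) = (3768 + I*√911)*(-3/11216) = -1413/1402 - 3*I*√911/11216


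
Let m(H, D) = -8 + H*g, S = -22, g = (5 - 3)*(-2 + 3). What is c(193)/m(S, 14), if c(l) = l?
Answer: -193/52 ≈ -3.7115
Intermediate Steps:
g = 2 (g = 2*1 = 2)
m(H, D) = -8 + 2*H (m(H, D) = -8 + H*2 = -8 + 2*H)
c(193)/m(S, 14) = 193/(-8 + 2*(-22)) = 193/(-8 - 44) = 193/(-52) = 193*(-1/52) = -193/52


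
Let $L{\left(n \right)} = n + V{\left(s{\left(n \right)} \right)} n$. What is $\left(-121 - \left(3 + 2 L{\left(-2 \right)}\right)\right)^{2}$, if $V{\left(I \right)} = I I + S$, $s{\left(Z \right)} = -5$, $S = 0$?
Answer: $400$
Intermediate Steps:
$V{\left(I \right)} = I^{2}$ ($V{\left(I \right)} = I I + 0 = I^{2} + 0 = I^{2}$)
$L{\left(n \right)} = 26 n$ ($L{\left(n \right)} = n + \left(-5\right)^{2} n = n + 25 n = 26 n$)
$\left(-121 - \left(3 + 2 L{\left(-2 \right)}\right)\right)^{2} = \left(-121 - \left(3 + 2 \cdot 26 \left(-2\right)\right)\right)^{2} = \left(-121 - -101\right)^{2} = \left(-121 + \left(104 - 3\right)\right)^{2} = \left(-121 + 101\right)^{2} = \left(-20\right)^{2} = 400$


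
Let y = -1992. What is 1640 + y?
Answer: -352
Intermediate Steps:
1640 + y = 1640 - 1992 = -352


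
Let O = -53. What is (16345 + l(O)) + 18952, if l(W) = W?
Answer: 35244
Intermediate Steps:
(16345 + l(O)) + 18952 = (16345 - 53) + 18952 = 16292 + 18952 = 35244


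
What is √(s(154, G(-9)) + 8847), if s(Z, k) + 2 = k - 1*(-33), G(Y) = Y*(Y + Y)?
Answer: 4*√565 ≈ 95.079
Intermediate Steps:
G(Y) = 2*Y² (G(Y) = Y*(2*Y) = 2*Y²)
s(Z, k) = 31 + k (s(Z, k) = -2 + (k - 1*(-33)) = -2 + (k + 33) = -2 + (33 + k) = 31 + k)
√(s(154, G(-9)) + 8847) = √((31 + 2*(-9)²) + 8847) = √((31 + 2*81) + 8847) = √((31 + 162) + 8847) = √(193 + 8847) = √9040 = 4*√565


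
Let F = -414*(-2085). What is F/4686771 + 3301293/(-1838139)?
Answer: -1542860121277/957215173241 ≈ -1.6118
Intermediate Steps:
F = 863190
F/4686771 + 3301293/(-1838139) = 863190/4686771 + 3301293/(-1838139) = 863190*(1/4686771) + 3301293*(-1/1838139) = 287730/1562257 - 1100431/612713 = -1542860121277/957215173241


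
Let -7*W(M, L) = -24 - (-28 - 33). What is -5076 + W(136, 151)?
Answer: -35569/7 ≈ -5081.3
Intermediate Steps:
W(M, L) = -37/7 (W(M, L) = -(-24 - (-28 - 33))/7 = -(-24 - 1*(-61))/7 = -(-24 + 61)/7 = -⅐*37 = -37/7)
-5076 + W(136, 151) = -5076 - 37/7 = -35569/7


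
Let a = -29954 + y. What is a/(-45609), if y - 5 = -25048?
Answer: 54997/45609 ≈ 1.2058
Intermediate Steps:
y = -25043 (y = 5 - 25048 = -25043)
a = -54997 (a = -29954 - 25043 = -54997)
a/(-45609) = -54997/(-45609) = -54997*(-1/45609) = 54997/45609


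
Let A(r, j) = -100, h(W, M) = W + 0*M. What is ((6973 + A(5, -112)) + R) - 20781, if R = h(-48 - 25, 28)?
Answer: -13981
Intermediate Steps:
h(W, M) = W (h(W, M) = W + 0 = W)
R = -73 (R = -48 - 25 = -73)
((6973 + A(5, -112)) + R) - 20781 = ((6973 - 100) - 73) - 20781 = (6873 - 73) - 20781 = 6800 - 20781 = -13981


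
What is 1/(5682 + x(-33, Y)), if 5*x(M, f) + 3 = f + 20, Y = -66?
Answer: 5/28361 ≈ 0.00017630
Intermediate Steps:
x(M, f) = 17/5 + f/5 (x(M, f) = -3/5 + (f + 20)/5 = -3/5 + (20 + f)/5 = -3/5 + (4 + f/5) = 17/5 + f/5)
1/(5682 + x(-33, Y)) = 1/(5682 + (17/5 + (1/5)*(-66))) = 1/(5682 + (17/5 - 66/5)) = 1/(5682 - 49/5) = 1/(28361/5) = 5/28361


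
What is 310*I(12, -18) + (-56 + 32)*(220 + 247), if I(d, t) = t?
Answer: -16788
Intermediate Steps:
310*I(12, -18) + (-56 + 32)*(220 + 247) = 310*(-18) + (-56 + 32)*(220 + 247) = -5580 - 24*467 = -5580 - 11208 = -16788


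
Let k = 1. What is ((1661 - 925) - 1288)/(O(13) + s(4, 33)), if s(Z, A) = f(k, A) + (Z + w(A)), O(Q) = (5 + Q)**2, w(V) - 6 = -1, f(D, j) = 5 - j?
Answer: -552/305 ≈ -1.8098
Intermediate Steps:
w(V) = 5 (w(V) = 6 - 1 = 5)
s(Z, A) = 10 + Z - A (s(Z, A) = (5 - A) + (Z + 5) = (5 - A) + (5 + Z) = 10 + Z - A)
((1661 - 925) - 1288)/(O(13) + s(4, 33)) = ((1661 - 925) - 1288)/((5 + 13)**2 + (10 + 4 - 1*33)) = (736 - 1288)/(18**2 + (10 + 4 - 33)) = -552/(324 - 19) = -552/305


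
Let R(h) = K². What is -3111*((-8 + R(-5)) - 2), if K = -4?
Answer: -18666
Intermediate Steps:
R(h) = 16 (R(h) = (-4)² = 16)
-3111*((-8 + R(-5)) - 2) = -3111*((-8 + 16) - 2) = -3111*(8 - 2) = -3111*6 = -18666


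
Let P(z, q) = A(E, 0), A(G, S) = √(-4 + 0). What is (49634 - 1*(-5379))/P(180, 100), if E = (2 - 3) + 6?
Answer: -55013*I/2 ≈ -27507.0*I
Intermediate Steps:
E = 5 (E = -1 + 6 = 5)
A(G, S) = 2*I (A(G, S) = √(-4) = 2*I)
P(z, q) = 2*I
(49634 - 1*(-5379))/P(180, 100) = (49634 - 1*(-5379))/((2*I)) = (49634 + 5379)*(-I/2) = 55013*(-I/2) = -55013*I/2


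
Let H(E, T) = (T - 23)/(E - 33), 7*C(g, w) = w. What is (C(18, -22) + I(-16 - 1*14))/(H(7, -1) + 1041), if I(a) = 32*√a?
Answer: -286/94815 + 416*I*√30/13545 ≈ -0.0030164 + 0.16822*I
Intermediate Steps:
C(g, w) = w/7
H(E, T) = (-23 + T)/(-33 + E)
(C(18, -22) + I(-16 - 1*14))/(H(7, -1) + 1041) = ((⅐)*(-22) + 32*√(-16 - 1*14))/((-23 - 1)/(-33 + 7) + 1041) = (-22/7 + 32*√(-16 - 14))/(-24/(-26) + 1041) = (-22/7 + 32*√(-30))/(-1/26*(-24) + 1041) = (-22/7 + 32*(I*√30))/(12/13 + 1041) = (-22/7 + 32*I*√30)/(13545/13) = (-22/7 + 32*I*√30)*(13/13545) = -286/94815 + 416*I*√30/13545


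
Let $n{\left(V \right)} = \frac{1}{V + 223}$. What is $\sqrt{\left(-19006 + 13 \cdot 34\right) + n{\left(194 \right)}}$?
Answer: $\frac{i \sqrt{3228074979}}{417} \approx 136.25 i$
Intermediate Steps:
$n{\left(V \right)} = \frac{1}{223 + V}$
$\sqrt{\left(-19006 + 13 \cdot 34\right) + n{\left(194 \right)}} = \sqrt{\left(-19006 + 13 \cdot 34\right) + \frac{1}{223 + 194}} = \sqrt{\left(-19006 + 442\right) + \frac{1}{417}} = \sqrt{-18564 + \frac{1}{417}} = \sqrt{- \frac{7741187}{417}} = \frac{i \sqrt{3228074979}}{417}$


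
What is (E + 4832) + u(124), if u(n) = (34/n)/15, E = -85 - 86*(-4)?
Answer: 4734647/930 ≈ 5091.0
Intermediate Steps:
E = 259 (E = -85 + 344 = 259)
u(n) = 34/(15*n) (u(n) = (34/n)*(1/15) = 34/(15*n))
(E + 4832) + u(124) = (259 + 4832) + (34/15)/124 = 5091 + (34/15)*(1/124) = 5091 + 17/930 = 4734647/930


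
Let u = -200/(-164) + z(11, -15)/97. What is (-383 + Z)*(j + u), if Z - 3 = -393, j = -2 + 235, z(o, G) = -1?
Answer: -720010850/3977 ≈ -1.8104e+5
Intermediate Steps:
j = 233
Z = -390 (Z = 3 - 393 = -390)
u = 4809/3977 (u = -200/(-164) - 1/97 = -200*(-1/164) - 1*1/97 = 50/41 - 1/97 = 4809/3977 ≈ 1.2092)
(-383 + Z)*(j + u) = (-383 - 390)*(233 + 4809/3977) = -773*931450/3977 = -720010850/3977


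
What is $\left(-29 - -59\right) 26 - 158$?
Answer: $622$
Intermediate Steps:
$\left(-29 - -59\right) 26 - 158 = \left(-29 + 59\right) 26 - 158 = 30 \cdot 26 - 158 = 780 - 158 = 622$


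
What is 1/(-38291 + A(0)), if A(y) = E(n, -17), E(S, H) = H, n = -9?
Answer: -1/38308 ≈ -2.6104e-5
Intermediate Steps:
A(y) = -17
1/(-38291 + A(0)) = 1/(-38291 - 17) = 1/(-38308) = -1/38308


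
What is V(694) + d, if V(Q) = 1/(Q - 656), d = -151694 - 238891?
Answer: -14842229/38 ≈ -3.9059e+5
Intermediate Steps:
d = -390585
V(Q) = 1/(-656 + Q)
V(694) + d = 1/(-656 + 694) - 390585 = 1/38 - 390585 = -14842229/38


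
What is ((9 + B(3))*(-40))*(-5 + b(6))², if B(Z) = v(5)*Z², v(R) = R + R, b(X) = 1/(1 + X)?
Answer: -4577760/49 ≈ -93424.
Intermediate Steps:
v(R) = 2*R
B(Z) = 10*Z² (B(Z) = (2*5)*Z² = 10*Z²)
((9 + B(3))*(-40))*(-5 + b(6))² = ((9 + 10*3²)*(-40))*(-5 + 1/(1 + 6))² = ((9 + 10*9)*(-40))*(-5 + 1/7)² = ((9 + 90)*(-40))*(-5 + ⅐)² = (99*(-40))*(-34/7)² = -3960*1156/49 = -4577760/49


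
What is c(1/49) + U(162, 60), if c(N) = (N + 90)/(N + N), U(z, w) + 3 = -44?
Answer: 4317/2 ≈ 2158.5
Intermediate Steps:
U(z, w) = -47 (U(z, w) = -3 - 44 = -47)
c(N) = (90 + N)/(2*N) (c(N) = (90 + N)/((2*N)) = (90 + N)*(1/(2*N)) = (90 + N)/(2*N))
c(1/49) + U(162, 60) = (90 + 1/49)/(2*(1/49)) - 47 = (½)*49*(4411/49) - 47 = 4411/2 - 47 = 4317/2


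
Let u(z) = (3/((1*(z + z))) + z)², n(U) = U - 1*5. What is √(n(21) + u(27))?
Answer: √242353/18 ≈ 27.350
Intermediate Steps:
n(U) = -5 + U (n(U) = U - 5 = -5 + U)
u(z) = (z + 3/(2*z))² (u(z) = (3/((1*(2*z))) + z)² = (3/((2*z)) + z)² = (3*(1/(2*z)) + z)² = (3/(2*z) + z)² = (z + 3/(2*z))²)
√(n(21) + u(27)) = √((-5 + 21) + (¼)*(3 + 2*27²)²/27²) = √(16 + (¼)*(1/729)*(3 + 2*729)²) = √(16 + (¼)*(1/729)*(3 + 1458)²) = √(16 + (¼)*(1/729)*1461²) = √(16 + (¼)*(1/729)*2134521) = √(16 + 237169/324) = √(242353/324) = √242353/18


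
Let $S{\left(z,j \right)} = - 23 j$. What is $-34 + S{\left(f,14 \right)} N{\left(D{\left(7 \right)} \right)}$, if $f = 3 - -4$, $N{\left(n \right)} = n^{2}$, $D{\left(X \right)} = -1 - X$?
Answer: $-20642$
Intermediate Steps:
$f = 7$ ($f = 3 + 4 = 7$)
$-34 + S{\left(f,14 \right)} N{\left(D{\left(7 \right)} \right)} = -34 + \left(-23\right) 14 \left(-1 - 7\right)^{2} = -34 - 322 \left(-1 - 7\right)^{2} = -34 - 322 \left(-8\right)^{2} = -34 - 20608 = -20642$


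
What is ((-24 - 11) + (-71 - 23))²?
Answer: 16641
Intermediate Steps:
((-24 - 11) + (-71 - 23))² = (-35 - 94)² = (-129)² = 16641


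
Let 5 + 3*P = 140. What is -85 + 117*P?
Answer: 5180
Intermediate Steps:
P = 45 (P = -5/3 + (1/3)*140 = -5/3 + 140/3 = 45)
-85 + 117*P = -85 + 117*45 = -85 + 5265 = 5180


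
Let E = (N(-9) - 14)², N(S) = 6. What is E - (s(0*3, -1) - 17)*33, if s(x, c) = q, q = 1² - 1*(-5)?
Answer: 427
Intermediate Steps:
q = 6 (q = 1 + 5 = 6)
E = 64 (E = (6 - 14)² = (-8)² = 64)
s(x, c) = 6
E - (s(0*3, -1) - 17)*33 = 64 - (6 - 17)*33 = 64 - (-11)*33 = 64 - 1*(-363) = 64 + 363 = 427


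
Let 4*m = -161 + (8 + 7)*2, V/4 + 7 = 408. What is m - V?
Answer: -6547/4 ≈ -1636.8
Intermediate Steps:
V = 1604 (V = -28 + 4*408 = -28 + 1632 = 1604)
m = -131/4 (m = (-161 + (8 + 7)*2)/4 = (-161 + 15*2)/4 = (-161 + 30)/4 = (¼)*(-131) = -131/4 ≈ -32.750)
m - V = -131/4 - 1*1604 = -131/4 - 1604 = -6547/4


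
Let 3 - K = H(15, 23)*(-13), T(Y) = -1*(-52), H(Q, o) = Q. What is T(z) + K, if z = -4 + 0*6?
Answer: 250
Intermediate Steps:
z = -4 (z = -4 + 0 = -4)
T(Y) = 52
K = 198 (K = 3 - 15*(-13) = 3 - 1*(-195) = 3 + 195 = 198)
T(z) + K = 52 + 198 = 250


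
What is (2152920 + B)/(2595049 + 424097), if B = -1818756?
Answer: 55694/503191 ≈ 0.11068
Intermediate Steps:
(2152920 + B)/(2595049 + 424097) = (2152920 - 1818756)/(2595049 + 424097) = 334164/3019146 = 334164*(1/3019146) = 55694/503191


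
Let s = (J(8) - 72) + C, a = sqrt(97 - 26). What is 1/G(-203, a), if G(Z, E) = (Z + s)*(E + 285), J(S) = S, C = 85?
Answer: -285/14770028 + sqrt(71)/14770028 ≈ -1.8725e-5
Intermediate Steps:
a = sqrt(71) ≈ 8.4261
s = 21 (s = (8 - 72) + 85 = -64 + 85 = 21)
G(Z, E) = (21 + Z)*(285 + E) (G(Z, E) = (Z + 21)*(E + 285) = (21 + Z)*(285 + E))
1/G(-203, a) = 1/(5985 + 21*sqrt(71) + 285*(-203) + sqrt(71)*(-203)) = 1/(5985 + 21*sqrt(71) - 57855 - 203*sqrt(71)) = 1/(-51870 - 182*sqrt(71))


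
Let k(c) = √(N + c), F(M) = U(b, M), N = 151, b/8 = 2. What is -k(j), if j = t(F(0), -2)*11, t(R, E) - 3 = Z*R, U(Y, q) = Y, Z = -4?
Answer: -2*I*√130 ≈ -22.803*I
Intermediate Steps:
b = 16 (b = 8*2 = 16)
F(M) = 16
t(R, E) = 3 - 4*R
j = -671 (j = (3 - 4*16)*11 = (3 - 64)*11 = -61*11 = -671)
k(c) = √(151 + c)
-k(j) = -√(151 - 671) = -√(-520) = -2*I*√130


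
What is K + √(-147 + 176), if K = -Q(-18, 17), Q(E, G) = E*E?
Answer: -324 + √29 ≈ -318.61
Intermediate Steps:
Q(E, G) = E²
K = -324 (K = -1*(-18)² = -1*324 = -324)
K + √(-147 + 176) = -324 + √(-147 + 176) = -324 + √29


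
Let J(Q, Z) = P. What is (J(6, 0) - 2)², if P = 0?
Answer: 4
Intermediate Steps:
J(Q, Z) = 0
(J(6, 0) - 2)² = (0 - 2)² = (-2)² = 4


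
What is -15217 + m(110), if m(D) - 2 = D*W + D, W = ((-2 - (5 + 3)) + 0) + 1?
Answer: -16095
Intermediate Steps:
W = -9 (W = ((-2 - 1*8) + 0) + 1 = ((-2 - 8) + 0) + 1 = (-10 + 0) + 1 = -10 + 1 = -9)
m(D) = 2 - 8*D (m(D) = 2 + (D*(-9) + D) = 2 + (-9*D + D) = 2 - 8*D)
-15217 + m(110) = -15217 + (2 - 8*110) = -15217 + (2 - 880) = -15217 - 878 = -16095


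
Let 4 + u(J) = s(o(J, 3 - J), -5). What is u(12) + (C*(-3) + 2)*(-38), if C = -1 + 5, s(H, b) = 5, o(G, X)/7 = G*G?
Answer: 381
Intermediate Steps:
o(G, X) = 7*G**2 (o(G, X) = 7*(G*G) = 7*G**2)
u(J) = 1 (u(J) = -4 + 5 = 1)
C = 4
u(12) + (C*(-3) + 2)*(-38) = 1 + (4*(-3) + 2)*(-38) = 1 + (-12 + 2)*(-38) = 1 - 10*(-38) = 1 + 380 = 381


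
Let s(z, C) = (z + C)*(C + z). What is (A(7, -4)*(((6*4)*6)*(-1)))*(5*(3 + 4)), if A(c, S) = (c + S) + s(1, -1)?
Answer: -15120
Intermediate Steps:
s(z, C) = (C + z)² (s(z, C) = (C + z)*(C + z) = (C + z)²)
A(c, S) = S + c (A(c, S) = (c + S) + (-1 + 1)² = (S + c) + 0² = (S + c) + 0 = S + c)
(A(7, -4)*(((6*4)*6)*(-1)))*(5*(3 + 4)) = ((-4 + 7)*(((6*4)*6)*(-1)))*(5*(3 + 4)) = (3*((24*6)*(-1)))*(5*7) = (3*(144*(-1)))*35 = (3*(-144))*35 = -432*35 = -15120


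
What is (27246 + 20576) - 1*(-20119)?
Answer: 67941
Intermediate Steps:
(27246 + 20576) - 1*(-20119) = 47822 + 20119 = 67941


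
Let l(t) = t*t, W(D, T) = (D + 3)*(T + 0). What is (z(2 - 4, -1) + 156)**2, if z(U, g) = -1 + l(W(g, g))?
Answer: 25281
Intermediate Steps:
W(D, T) = T*(3 + D) (W(D, T) = (3 + D)*T = T*(3 + D))
l(t) = t**2
z(U, g) = -1 + g**2*(3 + g)**2 (z(U, g) = -1 + (g*(3 + g))**2 = -1 + g**2*(3 + g)**2)
(z(2 - 4, -1) + 156)**2 = ((-1 + (-1)**2*(3 - 1)**2) + 156)**2 = ((-1 + 1*2**2) + 156)**2 = ((-1 + 1*4) + 156)**2 = ((-1 + 4) + 156)**2 = (3 + 156)**2 = 159**2 = 25281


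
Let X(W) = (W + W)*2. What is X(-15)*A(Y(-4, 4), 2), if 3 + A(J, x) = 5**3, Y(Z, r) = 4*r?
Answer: -7320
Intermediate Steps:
A(J, x) = 122 (A(J, x) = -3 + 5**3 = -3 + 125 = 122)
X(W) = 4*W (X(W) = (2*W)*2 = 4*W)
X(-15)*A(Y(-4, 4), 2) = (4*(-15))*122 = -60*122 = -7320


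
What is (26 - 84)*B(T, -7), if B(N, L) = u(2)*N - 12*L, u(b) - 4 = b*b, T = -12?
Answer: 696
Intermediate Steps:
u(b) = 4 + b² (u(b) = 4 + b*b = 4 + b²)
B(N, L) = -12*L + 8*N (B(N, L) = (4 + 2²)*N - 12*L = (4 + 4)*N - 12*L = 8*N - 12*L = -12*L + 8*N)
(26 - 84)*B(T, -7) = (26 - 84)*(-12*(-7) + 8*(-12)) = -58*(84 - 96) = -58*(-12) = 696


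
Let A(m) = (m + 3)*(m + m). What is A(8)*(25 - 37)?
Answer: -2112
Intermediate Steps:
A(m) = 2*m*(3 + m) (A(m) = (3 + m)*(2*m) = 2*m*(3 + m))
A(8)*(25 - 37) = (2*8*(3 + 8))*(25 - 37) = (2*8*11)*(-12) = 176*(-12) = -2112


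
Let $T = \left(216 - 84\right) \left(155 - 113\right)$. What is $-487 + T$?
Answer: $5057$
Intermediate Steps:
$T = 5544$ ($T = 132 \cdot 42 = 5544$)
$-487 + T = -487 + 5544 = 5057$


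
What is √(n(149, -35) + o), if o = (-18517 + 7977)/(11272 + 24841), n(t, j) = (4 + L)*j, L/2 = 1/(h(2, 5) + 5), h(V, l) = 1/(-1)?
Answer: 5*I*√671947958/10318 ≈ 12.562*I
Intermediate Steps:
h(V, l) = -1 (h(V, l) = 1*(-1) = -1)
L = ½ (L = 2/(-1 + 5) = 2/4 = 2*(¼) = ½ ≈ 0.50000)
n(t, j) = 9*j/2 (n(t, j) = (4 + ½)*j = 9*j/2)
o = -10540/36113 ≈ -0.29186
√(n(149, -35) + o) = √((9/2)*(-35) - 10540/36113) = √(-315/2 - 10540/36113) = √(-11396675/72226) = 5*I*√671947958/10318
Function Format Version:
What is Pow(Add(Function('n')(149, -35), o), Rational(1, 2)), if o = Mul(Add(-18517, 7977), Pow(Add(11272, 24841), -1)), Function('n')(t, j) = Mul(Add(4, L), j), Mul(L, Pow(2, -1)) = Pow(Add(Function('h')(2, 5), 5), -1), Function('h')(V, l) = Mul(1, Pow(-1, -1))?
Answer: Mul(Rational(5, 10318), I, Pow(671947958, Rational(1, 2))) ≈ Mul(12.562, I)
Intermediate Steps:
Function('h')(V, l) = -1 (Function('h')(V, l) = Mul(1, -1) = -1)
L = Rational(1, 2) (L = Mul(2, Pow(Add(-1, 5), -1)) = Mul(2, Pow(4, -1)) = Mul(2, Rational(1, 4)) = Rational(1, 2) ≈ 0.50000)
Function('n')(t, j) = Mul(Rational(9, 2), j) (Function('n')(t, j) = Mul(Add(4, Rational(1, 2)), j) = Mul(Rational(9, 2), j))
o = Rational(-10540, 36113) (o = Mul(-10540, Pow(36113, -1)) = Mul(-10540, Rational(1, 36113)) = Rational(-10540, 36113) ≈ -0.29186)
Pow(Add(Function('n')(149, -35), o), Rational(1, 2)) = Pow(Add(Mul(Rational(9, 2), -35), Rational(-10540, 36113)), Rational(1, 2)) = Pow(Add(Rational(-315, 2), Rational(-10540, 36113)), Rational(1, 2)) = Pow(Rational(-11396675, 72226), Rational(1, 2)) = Mul(Rational(5, 10318), I, Pow(671947958, Rational(1, 2)))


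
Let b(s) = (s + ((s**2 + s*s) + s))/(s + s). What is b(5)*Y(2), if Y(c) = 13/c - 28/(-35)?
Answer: 219/5 ≈ 43.800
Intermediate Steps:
Y(c) = 4/5 + 13/c (Y(c) = 13/c - 28*(-1/35) = 13/c + 4/5 = 4/5 + 13/c)
b(s) = (2*s + 2*s**2)/(2*s) (b(s) = (s + ((s**2 + s**2) + s))/((2*s)) = (s + (2*s**2 + s))*(1/(2*s)) = (s + (s + 2*s**2))*(1/(2*s)) = (2*s + 2*s**2)*(1/(2*s)) = (2*s + 2*s**2)/(2*s))
b(5)*Y(2) = (1 + 5)*(4/5 + 13/2) = 6*(4/5 + 13*(1/2)) = 6*(4/5 + 13/2) = 6*(73/10) = 219/5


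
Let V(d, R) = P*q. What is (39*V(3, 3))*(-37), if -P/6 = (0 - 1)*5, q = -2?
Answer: 86580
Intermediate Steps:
P = 30 (P = -6*(0 - 1)*5 = -(-6)*5 = -6*(-5) = 30)
V(d, R) = -60 (V(d, R) = 30*(-2) = -60)
(39*V(3, 3))*(-37) = (39*(-60))*(-37) = -2340*(-37) = 86580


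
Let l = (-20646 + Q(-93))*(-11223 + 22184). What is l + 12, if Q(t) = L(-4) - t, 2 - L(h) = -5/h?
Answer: -901092801/4 ≈ -2.2527e+8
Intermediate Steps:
L(h) = 2 + 5/h (L(h) = 2 - (-5)/h = 2 + 5/h)
Q(t) = ¾ - t (Q(t) = (2 + 5/(-4)) - t = (2 + 5*(-¼)) - t = (2 - 5/4) - t = ¾ - t)
l = -901092849/4 (l = (-20646 + (¾ - 1*(-93)))*(-11223 + 22184) = (-20646 + (¾ + 93))*10961 = (-20646 + 375/4)*10961 = -82209/4*10961 = -901092849/4 ≈ -2.2527e+8)
l + 12 = -901092849/4 + 12 = -901092801/4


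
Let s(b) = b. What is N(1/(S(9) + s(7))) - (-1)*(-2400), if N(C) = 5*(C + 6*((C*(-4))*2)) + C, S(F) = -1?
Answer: -2439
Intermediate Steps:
N(C) = -234*C (N(C) = 5*(C + 6*(-4*C*2)) + C = 5*(C + 6*(-8*C)) + C = 5*(C - 48*C) + C = 5*(-47*C) + C = -235*C + C = -234*C)
N(1/(S(9) + s(7))) - (-1)*(-2400) = -234/(-1 + 7) - (-1)*(-2400) = -234/6 - 1*2400 = -234*⅙ - 2400 = -39 - 2400 = -2439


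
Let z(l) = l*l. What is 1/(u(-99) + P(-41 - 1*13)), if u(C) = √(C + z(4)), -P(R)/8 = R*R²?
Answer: 1259712/1586874323027 - I*√83/1586874323027 ≈ 7.9383e-7 - 5.7411e-12*I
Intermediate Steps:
P(R) = -8*R³ (P(R) = -8*R*R² = -8*R³)
z(l) = l²
u(C) = √(16 + C) (u(C) = √(C + 4²) = √(C + 16) = √(16 + C))
1/(u(-99) + P(-41 - 1*13)) = 1/(√(16 - 99) - 8*(-41 - 1*13)³) = 1/(√(-83) - 8*(-41 - 13)³) = 1/(I*√83 - 8*(-54)³) = 1/(I*√83 - 8*(-157464)) = 1/(I*√83 + 1259712) = 1/(1259712 + I*√83)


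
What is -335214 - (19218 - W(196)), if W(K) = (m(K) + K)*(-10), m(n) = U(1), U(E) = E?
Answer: -356402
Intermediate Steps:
m(n) = 1
W(K) = -10 - 10*K (W(K) = (1 + K)*(-10) = -10 - 10*K)
-335214 - (19218 - W(196)) = -335214 - (19218 - (-10 - 10*196)) = -335214 - (19218 - (-10 - 1960)) = -335214 - (19218 - 1*(-1970)) = -335214 - (19218 + 1970) = -335214 - 1*21188 = -335214 - 21188 = -356402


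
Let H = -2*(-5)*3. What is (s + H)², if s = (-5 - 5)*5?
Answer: 400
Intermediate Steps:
s = -50 (s = -10*5 = -50)
H = 30 (H = 10*3 = 30)
(s + H)² = (-50 + 30)² = (-20)² = 400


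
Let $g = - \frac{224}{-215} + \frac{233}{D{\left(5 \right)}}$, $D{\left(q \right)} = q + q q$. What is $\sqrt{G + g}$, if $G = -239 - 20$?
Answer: $\frac{i \sqrt{416343630}}{1290} \approx 15.817 i$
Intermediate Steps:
$D{\left(q \right)} = q + q^{2}$
$G = -259$
$g = \frac{11363}{1290}$ ($g = - \frac{224}{-215} + \frac{233}{5 \left(1 + 5\right)} = \left(-224\right) \left(- \frac{1}{215}\right) + \frac{233}{5 \cdot 6} = \frac{224}{215} + \frac{233}{30} = \frac{11363}{1290} \approx 8.8085$)
$\sqrt{G + g} = \sqrt{-259 + \frac{11363}{1290}} = \sqrt{- \frac{322747}{1290}} = \frac{i \sqrt{416343630}}{1290}$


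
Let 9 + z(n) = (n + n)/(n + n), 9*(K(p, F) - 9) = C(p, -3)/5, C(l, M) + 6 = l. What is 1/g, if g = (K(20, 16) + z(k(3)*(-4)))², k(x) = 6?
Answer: 2025/3481 ≈ 0.58173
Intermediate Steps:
C(l, M) = -6 + l
K(p, F) = 133/15 + p/45 (K(p, F) = 9 + ((-6 + p)/5)/9 = 9 + ((-6 + p)*(⅕))/9 = 9 + (-6/5 + p/5)/9 = 9 + (-2/15 + p/45) = 133/15 + p/45)
z(n) = -8 (z(n) = -9 + (n + n)/(n + n) = -9 + (2*n)/((2*n)) = -9 + (2*n)*(1/(2*n)) = -9 + 1 = -8)
g = 3481/2025 (g = ((133/15 + (1/45)*20) - 8)² = ((133/15 + 4/9) - 8)² = (419/45 - 8)² = (59/45)² = 3481/2025 ≈ 1.7190)
1/g = 1/(3481/2025) = 2025/3481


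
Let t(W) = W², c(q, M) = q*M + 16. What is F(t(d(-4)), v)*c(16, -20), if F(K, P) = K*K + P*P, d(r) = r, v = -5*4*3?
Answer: -1172224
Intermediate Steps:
c(q, M) = 16 + M*q (c(q, M) = M*q + 16 = 16 + M*q)
v = -60 (v = -20*3 = -60)
F(K, P) = K² + P²
F(t(d(-4)), v)*c(16, -20) = (((-4)²)² + (-60)²)*(16 - 20*16) = (16² + 3600)*(16 - 320) = (256 + 3600)*(-304) = 3856*(-304) = -1172224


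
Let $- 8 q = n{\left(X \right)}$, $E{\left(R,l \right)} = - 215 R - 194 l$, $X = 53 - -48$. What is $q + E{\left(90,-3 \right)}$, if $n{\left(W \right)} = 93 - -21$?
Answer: $- \frac{75129}{4} \approx -18782.0$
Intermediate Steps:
$X = 101$ ($X = 53 + 48 = 101$)
$n{\left(W \right)} = 114$ ($n{\left(W \right)} = 93 + 21 = 114$)
$q = - \frac{57}{4}$ ($q = \left(- \frac{1}{8}\right) 114 = - \frac{57}{4} \approx -14.25$)
$q + E{\left(90,-3 \right)} = - \frac{57}{4} - 18768 = - \frac{75129}{4}$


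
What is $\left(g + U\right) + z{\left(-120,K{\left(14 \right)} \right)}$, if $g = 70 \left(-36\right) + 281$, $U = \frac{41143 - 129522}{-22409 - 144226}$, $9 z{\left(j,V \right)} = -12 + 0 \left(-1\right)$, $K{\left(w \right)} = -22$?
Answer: $- \frac{373229566}{166635} \approx -2239.8$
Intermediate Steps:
$z{\left(j,V \right)} = - \frac{4}{3}$ ($z{\left(j,V \right)} = \frac{-12 + 0 \left(-1\right)}{9} = \frac{-12 + 0}{9} = \frac{1}{9} \left(-12\right) = - \frac{4}{3}$)
$U = \frac{88379}{166635}$ ($U = - \frac{88379}{-166635} = \left(-88379\right) \left(- \frac{1}{166635}\right) = \frac{88379}{166635} \approx 0.53037$)
$g = -2239$ ($g = -2520 + 281 = -2239$)
$\left(g + U\right) + z{\left(-120,K{\left(14 \right)} \right)} = \left(-2239 + \frac{88379}{166635}\right) - \frac{4}{3} = - \frac{373007386}{166635} - \frac{4}{3} = - \frac{373229566}{166635}$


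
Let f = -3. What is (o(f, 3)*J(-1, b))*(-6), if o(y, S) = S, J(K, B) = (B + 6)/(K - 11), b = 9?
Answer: 45/2 ≈ 22.500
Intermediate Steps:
J(K, B) = (6 + B)/(-11 + K)
(o(f, 3)*J(-1, b))*(-6) = (3*((6 + 9)/(-11 - 1)))*(-6) = (3*(15/(-12)))*(-6) = (3*(-1/12*15))*(-6) = (3*(-5/4))*(-6) = -15/4*(-6) = 45/2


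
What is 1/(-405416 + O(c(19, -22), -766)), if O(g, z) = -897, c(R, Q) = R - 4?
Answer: -1/406313 ≈ -2.4612e-6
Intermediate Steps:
c(R, Q) = -4 + R
1/(-405416 + O(c(19, -22), -766)) = 1/(-405416 - 897) = 1/(-406313) = -1/406313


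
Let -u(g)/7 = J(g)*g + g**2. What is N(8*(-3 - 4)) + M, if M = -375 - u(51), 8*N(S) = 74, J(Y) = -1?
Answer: 69937/4 ≈ 17484.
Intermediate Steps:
N(S) = 37/4 (N(S) = (1/8)*74 = 37/4)
u(g) = -7*g**2 + 7*g (u(g) = -7*(-g + g**2) = -7*(g**2 - g) = -7*g**2 + 7*g)
M = 17475 (M = -375 - 7*51*(1 - 1*51) = -375 - 7*51*(1 - 51) = -375 - 7*51*(-50) = -375 - 1*(-17850) = -375 + 17850 = 17475)
N(8*(-3 - 4)) + M = 37/4 + 17475 = 69937/4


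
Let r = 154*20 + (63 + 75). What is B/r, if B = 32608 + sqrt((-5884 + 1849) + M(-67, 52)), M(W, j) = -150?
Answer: 16304/1609 + 3*I*sqrt(465)/3218 ≈ 10.133 + 0.020103*I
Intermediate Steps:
r = 3218 (r = 3080 + 138 = 3218)
B = 32608 + 3*I*sqrt(465) (B = 32608 + sqrt((-5884 + 1849) - 150) = 32608 + sqrt(-4035 - 150) = 32608 + sqrt(-4185) = 32608 + 3*I*sqrt(465) ≈ 32608.0 + 64.692*I)
B/r = (32608 + 3*I*sqrt(465))/3218 = (32608 + 3*I*sqrt(465))*(1/3218) = 16304/1609 + 3*I*sqrt(465)/3218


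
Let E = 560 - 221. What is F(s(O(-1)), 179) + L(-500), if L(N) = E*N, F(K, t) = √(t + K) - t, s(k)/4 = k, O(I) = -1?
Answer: -169679 + 5*√7 ≈ -1.6967e+5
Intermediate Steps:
E = 339
s(k) = 4*k
F(K, t) = √(K + t) - t
L(N) = 339*N
F(s(O(-1)), 179) + L(-500) = (√(4*(-1) + 179) - 1*179) + 339*(-500) = (√(-4 + 179) - 179) - 169500 = (√175 - 179) - 169500 = (5*√7 - 179) - 169500 = (-179 + 5*√7) - 169500 = -169679 + 5*√7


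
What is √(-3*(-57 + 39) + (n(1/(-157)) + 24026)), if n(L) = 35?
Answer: √24115 ≈ 155.29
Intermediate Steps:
√(-3*(-57 + 39) + (n(1/(-157)) + 24026)) = √(-3*(-57 + 39) + (35 + 24026)) = √(-3*(-18) + 24061) = √(54 + 24061) = √24115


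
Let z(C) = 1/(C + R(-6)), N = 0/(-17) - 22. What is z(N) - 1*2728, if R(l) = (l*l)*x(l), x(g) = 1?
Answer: -38191/14 ≈ -2727.9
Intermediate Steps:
R(l) = l² (R(l) = (l*l)*1 = l²*1 = l²)
N = -22 (N = 0*(-1/17) - 22 = 0 - 22 = -22)
z(C) = 1/(36 + C) (z(C) = 1/(C + (-6)²) = 1/(C + 36) = 1/(36 + C))
z(N) - 1*2728 = 1/(36 - 22) - 1*2728 = 1/14 - 2728 = -38191/14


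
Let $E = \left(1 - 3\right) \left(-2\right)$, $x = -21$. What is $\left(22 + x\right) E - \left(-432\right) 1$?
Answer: $436$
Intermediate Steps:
$E = 4$ ($E = \left(-2\right) \left(-2\right) = 4$)
$\left(22 + x\right) E - \left(-432\right) 1 = \left(22 - 21\right) 4 - \left(-432\right) 1 = 1 \cdot 4 - -432 = 4 + 432 = 436$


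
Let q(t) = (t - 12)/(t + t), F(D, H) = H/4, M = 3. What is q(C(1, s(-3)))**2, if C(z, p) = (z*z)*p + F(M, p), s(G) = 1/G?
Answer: 22201/100 ≈ 222.01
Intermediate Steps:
F(D, H) = H/4 (F(D, H) = H*(1/4) = H/4)
C(z, p) = p/4 + p*z**2 (C(z, p) = (z*z)*p + p/4 = z**2*p + p/4 = p*z**2 + p/4 = p/4 + p*z**2)
q(t) = (-12 + t)/(2*t) (q(t) = (-12 + t)/((2*t)) = (-12 + t)*(1/(2*t)) = (-12 + t)/(2*t))
q(C(1, s(-3)))**2 = ((-12 + (1/4 + 1**2)/(-3))/(2*(((1/4 + 1**2)/(-3)))))**2 = ((-12 - (1/4 + 1)/3)/(2*((-(1/4 + 1)/3))))**2 = ((-12 - 1/3*5/4)/(2*((-1/3*5/4))))**2 = ((-12 - 5/12)/(2*(-5/12)))**2 = ((1/2)*(-12/5)*(-149/12))**2 = (149/10)**2 = 22201/100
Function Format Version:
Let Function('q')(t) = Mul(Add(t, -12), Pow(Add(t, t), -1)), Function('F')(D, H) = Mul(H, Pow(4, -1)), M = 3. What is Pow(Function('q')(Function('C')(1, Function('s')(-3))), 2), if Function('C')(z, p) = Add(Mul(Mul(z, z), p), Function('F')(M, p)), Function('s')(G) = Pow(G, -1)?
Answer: Rational(22201, 100) ≈ 222.01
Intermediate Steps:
Function('F')(D, H) = Mul(Rational(1, 4), H) (Function('F')(D, H) = Mul(H, Rational(1, 4)) = Mul(Rational(1, 4), H))
Function('C')(z, p) = Add(Mul(Rational(1, 4), p), Mul(p, Pow(z, 2))) (Function('C')(z, p) = Add(Mul(Mul(z, z), p), Mul(Rational(1, 4), p)) = Add(Mul(Pow(z, 2), p), Mul(Rational(1, 4), p)) = Add(Mul(p, Pow(z, 2)), Mul(Rational(1, 4), p)) = Add(Mul(Rational(1, 4), p), Mul(p, Pow(z, 2))))
Function('q')(t) = Mul(Rational(1, 2), Pow(t, -1), Add(-12, t)) (Function('q')(t) = Mul(Add(-12, t), Pow(Mul(2, t), -1)) = Mul(Add(-12, t), Mul(Rational(1, 2), Pow(t, -1))) = Mul(Rational(1, 2), Pow(t, -1), Add(-12, t)))
Pow(Function('q')(Function('C')(1, Function('s')(-3))), 2) = Pow(Mul(Rational(1, 2), Pow(Mul(Pow(-3, -1), Add(Rational(1, 4), Pow(1, 2))), -1), Add(-12, Mul(Pow(-3, -1), Add(Rational(1, 4), Pow(1, 2))))), 2) = Pow(Mul(Rational(1, 2), Pow(Mul(Rational(-1, 3), Add(Rational(1, 4), 1)), -1), Add(-12, Mul(Rational(-1, 3), Add(Rational(1, 4), 1)))), 2) = Pow(Mul(Rational(1, 2), Pow(Mul(Rational(-1, 3), Rational(5, 4)), -1), Add(-12, Mul(Rational(-1, 3), Rational(5, 4)))), 2) = Pow(Mul(Rational(1, 2), Pow(Rational(-5, 12), -1), Add(-12, Rational(-5, 12))), 2) = Pow(Mul(Rational(1, 2), Rational(-12, 5), Rational(-149, 12)), 2) = Pow(Rational(149, 10), 2) = Rational(22201, 100)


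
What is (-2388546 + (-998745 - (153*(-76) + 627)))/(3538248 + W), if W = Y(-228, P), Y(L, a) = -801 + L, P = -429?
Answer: -1125430/1179073 ≈ -0.95450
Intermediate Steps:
W = -1029 (W = -801 - 228 = -1029)
(-2388546 + (-998745 - (153*(-76) + 627)))/(3538248 + W) = (-2388546 + (-998745 - (153*(-76) + 627)))/(3538248 - 1029) = (-2388546 + (-998745 - (-11628 + 627)))/3537219 = (-2388546 + (-998745 - 1*(-11001)))*(1/3537219) = (-2388546 + (-998745 + 11001))*(1/3537219) = (-2388546 - 987744)*(1/3537219) = -3376290*1/3537219 = -1125430/1179073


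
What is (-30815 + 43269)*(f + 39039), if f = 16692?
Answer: 694073874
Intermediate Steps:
(-30815 + 43269)*(f + 39039) = (-30815 + 43269)*(16692 + 39039) = 12454*55731 = 694073874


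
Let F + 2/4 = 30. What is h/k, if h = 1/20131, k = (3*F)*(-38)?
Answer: -1/67700553 ≈ -1.4771e-8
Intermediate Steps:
F = 59/2 (F = -1/2 + 30 = 59/2 ≈ 29.500)
k = -3363 (k = (3*(59/2))*(-38) = (177/2)*(-38) = -3363)
h = 1/20131 ≈ 4.9675e-5
h/k = (1/20131)/(-3363) = (1/20131)*(-1/3363) = -1/67700553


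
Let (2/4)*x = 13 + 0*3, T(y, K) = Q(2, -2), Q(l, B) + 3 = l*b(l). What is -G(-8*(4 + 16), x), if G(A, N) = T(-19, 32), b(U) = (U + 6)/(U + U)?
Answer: -1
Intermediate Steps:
b(U) = (6 + U)/(2*U) (b(U) = (6 + U)/((2*U)) = (6 + U)*(1/(2*U)) = (6 + U)/(2*U))
Q(l, B) = l/2 (Q(l, B) = -3 + l*((6 + l)/(2*l)) = -3 + (3 + l/2) = l/2)
T(y, K) = 1 (T(y, K) = (½)*2 = 1)
x = 26 (x = 2*(13 + 0*3) = 2*(13 + 0) = 2*13 = 26)
G(A, N) = 1
-G(-8*(4 + 16), x) = -1*1 = -1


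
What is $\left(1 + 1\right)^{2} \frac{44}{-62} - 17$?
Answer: $- \frac{615}{31} \approx -19.839$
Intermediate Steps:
$\left(1 + 1\right)^{2} \frac{44}{-62} - 17 = 2^{2} \cdot 44 \left(- \frac{1}{62}\right) - 17 = 4 \left(- \frac{22}{31}\right) - 17 = - \frac{88}{31} - 17 = - \frac{615}{31}$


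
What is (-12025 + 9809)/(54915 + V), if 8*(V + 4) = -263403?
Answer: -17728/175885 ≈ -0.10079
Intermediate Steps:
V = -263435/8 (V = -4 + (⅛)*(-263403) = -4 - 263403/8 = -263435/8 ≈ -32929.)
(-12025 + 9809)/(54915 + V) = (-12025 + 9809)/(54915 - 263435/8) = -2216/175885/8 = -2216*8/175885 = -17728/175885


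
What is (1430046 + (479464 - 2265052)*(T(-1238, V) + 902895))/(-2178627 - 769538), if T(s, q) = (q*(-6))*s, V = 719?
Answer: 2229708803526/589633 ≈ 3.7815e+6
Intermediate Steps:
T(s, q) = -6*q*s (T(s, q) = (-6*q)*s = -6*q*s)
(1430046 + (479464 - 2265052)*(T(-1238, V) + 902895))/(-2178627 - 769538) = (1430046 + (479464 - 2265052)*(-6*719*(-1238) + 902895))/(-2178627 - 769538) = (1430046 - 1785588*(5340732 + 902895))/(-2948165) = (1430046 - 1785588*6243627)*(-1/2948165) = (1430046 - 11148545447676)*(-1/2948165) = -11148544017630*(-1/2948165) = 2229708803526/589633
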